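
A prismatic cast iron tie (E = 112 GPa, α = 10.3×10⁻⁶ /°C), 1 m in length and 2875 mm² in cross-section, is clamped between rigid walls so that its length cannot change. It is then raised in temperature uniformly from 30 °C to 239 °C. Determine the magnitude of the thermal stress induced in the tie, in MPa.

The supports are rigid, so the total axial strain is zero. The restrained thermal strain is ε = αΔT = 10.3×10⁻⁶ × 209 = 2152.7×10⁻⁶.
σ = EαΔT = 112×10³ × 10.3×10⁻⁶ × 209 = 241.1 MPa (compressive; the tie is trying to expand).

σ ≈ 241 MPa (compressive)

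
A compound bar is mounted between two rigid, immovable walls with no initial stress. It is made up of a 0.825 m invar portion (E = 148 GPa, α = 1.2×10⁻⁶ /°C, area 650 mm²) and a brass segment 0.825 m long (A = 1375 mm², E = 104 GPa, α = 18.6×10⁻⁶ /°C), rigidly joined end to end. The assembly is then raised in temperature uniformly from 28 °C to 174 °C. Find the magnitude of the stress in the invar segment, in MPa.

If the supports were absent, the total length change would be Σ αᵢΔT Lᵢ = 1.2×10⁻⁶×146×825 + 18.6×10⁻⁶×146×825 = 2.385 mm.
The walls prevent any net length change, so an axial force P (same in every segment) develops. Compatibility: P · Σ Lᵢ/(AᵢEᵢ) = δ_free.
Σ Lᵢ/(AᵢEᵢ) = 825/(650×148×10³) + 825/(1375×104×10³) = 1.435×10⁻⁵ mm/N.
P = 2.385 / 1.435×10⁻⁵ = 166300 N = 166.3 kN, compressive.
σ_{invar} = P / A = 166300 / 650 = 255.8 MPa.

σ ≈ 256 MPa (compressive)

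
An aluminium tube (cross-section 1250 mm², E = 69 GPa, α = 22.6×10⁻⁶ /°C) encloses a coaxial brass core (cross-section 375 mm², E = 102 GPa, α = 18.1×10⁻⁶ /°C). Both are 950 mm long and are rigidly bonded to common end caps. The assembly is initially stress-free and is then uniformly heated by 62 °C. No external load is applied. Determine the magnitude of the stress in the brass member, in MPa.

Equilibrium of a rigid end plate with no external load gives equal and opposite internal forces ±P in the two members. Since α_{aluminium} > α_{brass}, heating drives the aluminium into compression and the brass into tension.
Compatibility of the two members (thermal + elastic change equal): (α₁ − α₂)ΔT = P·[1/(A₁E₁) + 1/(A₂E₂)].
|α₁ − α₂|·ΔT = 4.5×10⁻⁶ × 62 = 0.000279.
1/(A₁E₁) + 1/(A₂E₂) = 1/(1250×69×10³) + 1/(375×102×10³) = 3.774×10⁻⁸ N⁻¹.
P = 0.000279 / 3.774×10⁻⁸ = 7393 N = 7.393 kN.
σ_{brass} = P/A₂ = 7393/375 = 19.71 MPa, tensile.

σ ≈ 19.7 MPa (tensile)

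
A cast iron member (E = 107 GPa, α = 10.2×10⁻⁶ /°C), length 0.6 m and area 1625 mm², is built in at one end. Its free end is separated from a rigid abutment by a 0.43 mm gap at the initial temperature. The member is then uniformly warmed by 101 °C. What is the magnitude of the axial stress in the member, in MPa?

Unrestrained expansion: δ_free = αΔT L = 10.2×10⁻⁶ × 101 × 600 = 0.6181 mm.
The gap closes (δ_free > 0.43 mm) and the wall then resists a further 0.6181 − 0.43 = 0.1881 mm of expansion.
That suppressed elongation corresponds to σ = E·Δ/L = 107×10³ × 0.1881/600 = 33.55 MPa.

σ ≈ 33.5 MPa (compressive)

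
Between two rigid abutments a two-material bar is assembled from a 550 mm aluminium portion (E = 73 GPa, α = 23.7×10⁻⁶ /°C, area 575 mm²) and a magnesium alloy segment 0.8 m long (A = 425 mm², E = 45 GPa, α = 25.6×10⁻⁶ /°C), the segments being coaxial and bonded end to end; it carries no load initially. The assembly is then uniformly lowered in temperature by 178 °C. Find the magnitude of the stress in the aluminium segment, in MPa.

σ ≈ 189 MPa (tensile)

If the supports were absent, the total length change would be Σ αᵢΔT Lᵢ = 23.7×10⁻⁶×178×550 + 25.6×10⁻⁶×178×800 = 5.966 mm.
The walls prevent any net length change, so an axial force P (same in every segment) develops. Compatibility: P · Σ Lᵢ/(AᵢEᵢ) = δ_free.
Σ Lᵢ/(AᵢEᵢ) = 550/(575×73×10³) + 800/(425×45×10³) = 5.493×10⁻⁵ mm/N.
P = 5.966 / 5.493×10⁻⁵ = 108600 N = 108.6 kN, tensile.
σ_{aluminium} = P / A = 108600 / 575 = 188.9 MPa.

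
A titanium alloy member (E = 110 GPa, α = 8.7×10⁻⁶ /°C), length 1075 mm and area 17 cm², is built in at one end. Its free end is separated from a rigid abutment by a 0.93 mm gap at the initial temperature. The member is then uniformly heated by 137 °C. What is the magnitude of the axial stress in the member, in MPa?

σ ≈ 35.9 MPa (compressive)

If the wall were absent the member would grow by αΔT L = 8.7×10⁻⁶ × 137 × 1075 = 1.281 mm.
This exceeds the 0.93 mm gap, so the wall pushes back. The portion of expansion that must be recovered elastically is δ_free − gap = 1.281 − 0.93 = 0.3513 mm.
So σ = E(δ_free − g)/L = 110×10³ × 0.3513/1075 = 35.95 MPa.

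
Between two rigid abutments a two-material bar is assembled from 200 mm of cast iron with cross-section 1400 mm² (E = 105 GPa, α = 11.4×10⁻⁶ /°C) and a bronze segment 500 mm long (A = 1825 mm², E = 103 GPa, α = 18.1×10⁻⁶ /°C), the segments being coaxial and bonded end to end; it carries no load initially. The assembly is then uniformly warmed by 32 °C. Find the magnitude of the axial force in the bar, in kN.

Free thermal expansion of the whole bar: Σ αᵢΔT Lᵢ = 11.4×10⁻⁶×32×200 + 18.1×10⁻⁶×32×500 = 0.3626 mm.
The walls prevent any net length change, so an axial force P (same in every segment) develops. Compatibility: P · Σ Lᵢ/(AᵢEᵢ) = δ_free.
The series flexibility is Σ Lᵢ/(AᵢEᵢ) = 200/(1400×105×10³) + 500/(1825×103×10³) = 4.02×10⁻⁶ mm/N.
So P = 0.3626 / 4.02×10⁻⁶ = 90.18 kN, compressive.

P ≈ 90.2 kN (compressive)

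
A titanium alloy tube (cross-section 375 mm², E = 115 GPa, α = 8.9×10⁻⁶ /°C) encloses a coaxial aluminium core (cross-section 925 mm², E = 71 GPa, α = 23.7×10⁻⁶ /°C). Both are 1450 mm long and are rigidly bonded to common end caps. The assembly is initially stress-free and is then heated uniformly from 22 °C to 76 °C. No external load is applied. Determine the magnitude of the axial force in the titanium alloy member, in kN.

P ≈ 20.8 kN (tensile in the titanium alloy)

Both members must finish at the same length. With the larger α, the aluminium tends to over-expand; the plates restrain it, putting the aluminium in compression and the titanium alloy in tension. With no external load the two internal forces are equal and opposite, magnitude P.
Compatibility of the two members (thermal + elastic change equal): (α₁ − α₂)ΔT = P·[1/(A₁E₁) + 1/(A₂E₂)].
|α₁ − α₂|·ΔT = 14.8×10⁻⁶ × 54 = 0.0007992.
1/(A₁E₁) + 1/(A₂E₂) = 1/(375×115×10³) + 1/(925×71×10³) = 3.841×10⁻⁸ N⁻¹.
So P = 0.0007992 / 3.841×10⁻⁸ = 20.8 kN.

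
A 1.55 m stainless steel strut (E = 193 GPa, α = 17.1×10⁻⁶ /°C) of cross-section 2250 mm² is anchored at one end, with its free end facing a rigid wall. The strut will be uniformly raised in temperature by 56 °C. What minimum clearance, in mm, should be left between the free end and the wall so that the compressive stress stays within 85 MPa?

With no wall the strut would lengthen by αΔT L = 17.1×10⁻⁶ × 56 × 1550 = 1.484 mm.
A stress of 85 MPa corresponds to the wall pushing the strut back by σL/E = 85×1550/(193×10³) = 0.6826 mm.
The gap must absorb the remainder: g_min = 1.484 − 0.6826 = 0.8016 mm.

g ≈ 0.802 mm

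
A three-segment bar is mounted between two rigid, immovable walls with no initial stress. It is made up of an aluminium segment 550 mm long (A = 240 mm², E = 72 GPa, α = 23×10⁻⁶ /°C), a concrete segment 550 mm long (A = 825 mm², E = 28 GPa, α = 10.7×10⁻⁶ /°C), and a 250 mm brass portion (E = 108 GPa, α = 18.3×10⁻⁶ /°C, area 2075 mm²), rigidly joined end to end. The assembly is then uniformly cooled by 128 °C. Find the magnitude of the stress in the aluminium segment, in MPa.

If the supports were absent, the total length change would be Σ αᵢΔT Lᵢ = 23×10⁻⁶×128×550 + 10.7×10⁻⁶×128×550 + 18.3×10⁻⁶×128×250 = 2.958 mm.
The rigid supports impose zero overall length change; the single axial force P common to all segments must satisfy P Σ Lᵢ/(AᵢEᵢ) = δ_free.
Σ Lᵢ/(AᵢEᵢ) = 550/(240×72×10³) + 550/(825×28×10³) + 250/(2075×108×10³) = 5.675×10⁻⁵ mm/N.
P = 2.958 / 5.675×10⁻⁵ = 52120 N = 52.12 kN, tensile.
σ_{aluminium} = P / A = 52120 / 240 = 217.2 MPa.

σ ≈ 217 MPa (tensile)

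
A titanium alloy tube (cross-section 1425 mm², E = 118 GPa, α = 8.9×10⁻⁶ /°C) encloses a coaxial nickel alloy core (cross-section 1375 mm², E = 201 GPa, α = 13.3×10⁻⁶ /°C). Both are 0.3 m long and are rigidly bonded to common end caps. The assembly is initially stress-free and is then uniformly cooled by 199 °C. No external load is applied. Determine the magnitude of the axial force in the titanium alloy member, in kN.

Equilibrium of a rigid end plate with no external load gives equal and opposite internal forces ±P in the two members. Since α_{nickel alloy} > α_{titanium alloy}, cooling drives the nickel alloy into tension and the titanium alloy into compression.
Setting the final lengths equal and cancelling L: (α₁ − α₂)ΔT = P/(A₁E₁) + P/(A₂E₂).
|α₁ − α₂|·ΔT = 4.4×10⁻⁶ × 199 = 0.0008756.
1/(A₁E₁) + 1/(A₂E₂) = 1/(1425×118×10³) + 1/(1375×201×10³) = 9.565×10⁻⁹ N⁻¹.
So P = 0.0008756 / 9.565×10⁻⁹ = 91.54 kN.

P ≈ 91.5 kN (compressive in the titanium alloy)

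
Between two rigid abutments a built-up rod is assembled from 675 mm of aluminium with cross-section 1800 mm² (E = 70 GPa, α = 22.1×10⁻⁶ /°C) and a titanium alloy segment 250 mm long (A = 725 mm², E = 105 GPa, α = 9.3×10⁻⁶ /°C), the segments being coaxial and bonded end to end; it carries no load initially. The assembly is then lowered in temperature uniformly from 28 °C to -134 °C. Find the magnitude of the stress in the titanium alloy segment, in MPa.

With the walls removed the bar would change length by δ_free = Σ αᵢΔT Lᵢ = 22.1×10⁻⁶×162×675 + 9.3×10⁻⁶×162×250 = 2.793 mm.
Since the ends are fixed, an axial force P builds up, equal in every segment, with P · Σ Lᵢ/(AᵢEᵢ) = δ_free.
Σ Lᵢ/(AᵢEᵢ) = 675/(1800×70×10³) + 250/(725×105×10³) = 8.641×10⁻⁶ mm/N.
P = 2.793 / 8.641×10⁻⁶ = 323300 N = 323.3 kN, tensile.
σ_{titanium alloy} = P / A = 323300 / 725 = 445.9 MPa.

σ ≈ 446 MPa (tensile)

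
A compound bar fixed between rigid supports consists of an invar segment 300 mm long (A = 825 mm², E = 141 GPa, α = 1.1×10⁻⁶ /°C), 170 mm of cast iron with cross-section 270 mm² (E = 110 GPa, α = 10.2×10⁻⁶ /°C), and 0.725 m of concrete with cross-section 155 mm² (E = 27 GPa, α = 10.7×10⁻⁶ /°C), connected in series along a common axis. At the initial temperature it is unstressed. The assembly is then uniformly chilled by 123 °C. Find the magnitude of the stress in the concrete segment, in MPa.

σ ≈ 42.9 MPa (tensile)

With the walls removed the bar would change length by δ_free = Σ αᵢΔT Lᵢ = 1.1×10⁻⁶×123×300 + 10.2×10⁻⁶×123×170 + 10.7×10⁻⁶×123×725 = 1.208 mm.
Since the ends are fixed, an axial force P builds up, equal in every segment, with P · Σ Lᵢ/(AᵢEᵢ) = δ_free.
Σ Lᵢ/(AᵢEᵢ) = 300/(825×141×10³) + 170/(270×110×10³) + 725/(155×27×10³) = 0.0001815 mm/N.
Hence P = δ_free / Σ(L/AE) = 1.208/0.0001815 = 6.654 kN (tensile).
σ_{concrete} = P / A = 6654 / 155 = 42.93 MPa.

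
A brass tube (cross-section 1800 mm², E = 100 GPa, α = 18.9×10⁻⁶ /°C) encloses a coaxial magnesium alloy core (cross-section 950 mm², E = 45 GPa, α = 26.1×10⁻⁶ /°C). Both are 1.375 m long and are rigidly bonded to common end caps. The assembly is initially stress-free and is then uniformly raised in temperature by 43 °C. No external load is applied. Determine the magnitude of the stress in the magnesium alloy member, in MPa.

Equilibrium of a rigid end plate with no external load gives equal and opposite internal forces ±P in the two members. Since α_{magnesium alloy} > α_{brass}, heating drives the magnesium alloy into compression and the brass into tension.
Setting the final lengths equal and cancelling L: (α₁ − α₂)ΔT = P/(A₁E₁) + P/(A₂E₂).
|α₁ − α₂|·ΔT = 7.2×10⁻⁶ × 43 = 0.0003096.
1/(A₁E₁) + 1/(A₂E₂) = 1/(1800×100×10³) + 1/(950×45×10³) = 2.895×10⁻⁸ N⁻¹.
So P = 0.0003096 / 2.895×10⁻⁸ = 10.7 kN.
σ_{magnesium alloy} = P/A₂ = 10700/950 = 11.26 MPa, compressive.

σ ≈ 11.3 MPa (compressive)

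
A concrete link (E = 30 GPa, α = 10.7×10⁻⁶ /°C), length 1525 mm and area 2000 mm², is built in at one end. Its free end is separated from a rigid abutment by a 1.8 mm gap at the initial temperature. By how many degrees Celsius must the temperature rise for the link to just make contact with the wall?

ΔT ≈ 110 °C

The gap closes when αΔT L = 1.8 mm, since the link is still unstressed at that instant.
So ΔT = g/(αL) = 1.8/(10.7×10⁻⁶ × 1525) = 110.3 °C.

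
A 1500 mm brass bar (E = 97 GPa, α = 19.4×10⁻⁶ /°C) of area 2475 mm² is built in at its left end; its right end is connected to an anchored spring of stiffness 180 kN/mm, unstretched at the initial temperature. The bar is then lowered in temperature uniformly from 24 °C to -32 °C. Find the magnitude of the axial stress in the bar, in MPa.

σ ≈ 55.8 MPa (tensile)

The unrestrained thermal change is αΔT L = 19.4×10⁻⁶ × 56 × 1500 = 1.63 mm.
Let P be the tensile force in the spring. The bar extends elastically by PL/(AE) and the spring stretches by P/k; together these equal δ_free.
P [ L/(AE) + 1/k ] = δ_free → P [ 1500/(2475×97×10³) + 1/(180×10³) ] = 1.63.
P = 1.63 / 1.18×10⁻⁵ = 138100 N.
σ = P/A = 138100/2475 = 55.78 MPa.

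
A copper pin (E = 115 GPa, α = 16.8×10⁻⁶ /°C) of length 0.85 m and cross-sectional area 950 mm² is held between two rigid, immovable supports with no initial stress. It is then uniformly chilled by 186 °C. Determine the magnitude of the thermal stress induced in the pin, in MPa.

With length fixed, the mechanical strain must cancel the thermal strain αΔT = 16.8×10⁻⁶ × 186 = 3124.8×10⁻⁶.
The stress required to suppress this strain is σ = Eε = 115×10³ × 3124.8×10⁻⁶ = 359.4 MPa, tensile since the pin is trying to contract.

σ ≈ 359 MPa (tensile)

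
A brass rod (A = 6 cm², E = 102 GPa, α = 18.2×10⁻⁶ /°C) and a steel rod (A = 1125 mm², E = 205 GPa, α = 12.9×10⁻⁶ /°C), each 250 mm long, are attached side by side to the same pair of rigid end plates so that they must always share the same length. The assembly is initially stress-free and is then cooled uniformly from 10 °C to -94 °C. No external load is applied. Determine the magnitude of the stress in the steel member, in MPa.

σ ≈ 23.7 MPa (compressive)

Both members must finish at the same length. With the larger α, the brass tends to over-contract; the plates restrain it, putting the brass in tension and the steel in compression. With no external load the two internal forces are equal and opposite, magnitude P.
Equating the net (thermal + elastic) strains gives |α₁ − α₂|·ΔT = P·[1/(A₁E₁) + 1/(A₂E₂)].
|α₁ − α₂|·ΔT = 5.3×10⁻⁶ × 104 = 0.0005512.
1/(A₁E₁) + 1/(A₂E₂) = 1/(600×102×10³) + 1/(1125×205×10³) = 2.068×10⁻⁸ N⁻¹.
So P = 0.0005512 / 2.068×10⁻⁸ = 26.66 kN.
σ_{steel} = P/A₂ = 26660/1125 = 23.7 MPa, compressive.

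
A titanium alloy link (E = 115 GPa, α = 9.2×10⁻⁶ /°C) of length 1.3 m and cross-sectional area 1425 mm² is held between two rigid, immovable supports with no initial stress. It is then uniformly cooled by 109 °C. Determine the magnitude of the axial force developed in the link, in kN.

P ≈ 164 kN (tensile)

The ends cannot move, so σ = EαΔT = 115×10³ × 9.2×10⁻⁶ × 109 = 115.3 MPa.
P = AEαΔT = 1425 × 115×10³ × 9.2×10⁻⁶ × 109 = 164.3 kN (tensile).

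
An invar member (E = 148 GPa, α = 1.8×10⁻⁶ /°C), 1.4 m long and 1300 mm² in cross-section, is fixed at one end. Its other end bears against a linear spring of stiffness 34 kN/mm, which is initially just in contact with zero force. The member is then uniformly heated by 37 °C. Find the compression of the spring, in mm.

Free thermal expansion: δ_free = αΔT L = 1.8×10⁻⁶ × 37 × 1400 = 0.09324 mm.
Let P be the compressive force at the spring. The member shortens elastically by PL/(AE) and the spring compresses by P/k; together these equal δ_free.
So P = δ_free / [L/(AE) + 1/k] = 0.09324 / [ 1400/(1300×148×10³) + 1/(34×10³) ].
P = 0.09324 / 3.669×10⁻⁵ = 2541 N.
Spring compression = P/k = 2541/(34×10³) = 0.07475 mm.

δ ≈ 0.0747 mm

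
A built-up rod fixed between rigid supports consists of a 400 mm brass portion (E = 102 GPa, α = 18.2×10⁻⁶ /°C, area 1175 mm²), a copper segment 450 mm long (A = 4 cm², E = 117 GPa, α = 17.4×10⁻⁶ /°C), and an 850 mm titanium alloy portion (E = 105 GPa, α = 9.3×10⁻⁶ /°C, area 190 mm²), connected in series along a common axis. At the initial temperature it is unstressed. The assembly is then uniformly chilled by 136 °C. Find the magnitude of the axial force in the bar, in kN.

P ≈ 56.3 kN (tensile)

With the walls removed the bar would change length by δ_free = Σ αᵢΔT Lᵢ = 18.2×10⁻⁶×136×400 + 17.4×10⁻⁶×136×450 + 9.3×10⁻⁶×136×850 = 3.13 mm.
The rigid supports impose zero overall length change; the single axial force P common to all segments must satisfy P Σ Lᵢ/(AᵢEᵢ) = δ_free.
The series flexibility is Σ Lᵢ/(AᵢEᵢ) = 400/(1175×102×10³) + 450/(400×117×10³) + 850/(190×105×10³) = 5.556×10⁻⁵ mm/N.
P = 3.13 / 5.556×10⁻⁵ = 56340 N = 56.34 kN, tensile.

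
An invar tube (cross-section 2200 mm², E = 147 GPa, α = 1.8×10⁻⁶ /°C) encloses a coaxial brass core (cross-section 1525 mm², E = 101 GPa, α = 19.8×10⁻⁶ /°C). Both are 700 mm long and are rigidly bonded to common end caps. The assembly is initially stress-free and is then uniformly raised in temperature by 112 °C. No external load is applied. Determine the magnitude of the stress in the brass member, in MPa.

σ ≈ 138 MPa (compressive)

The brass has the larger α, so on heating it would change length more than the invar if both were free. The rigid plates force a common final length, so the brass is put into compression and the invar into tension, with equal and opposite forces P (no external load).
Equating the net (thermal + elastic) strains gives |α₁ − α₂|·ΔT = P·[1/(A₁E₁) + 1/(A₂E₂)].
|α₁ − α₂|·ΔT = 18×10⁻⁶ × 112 = 0.002016.
1/(A₁E₁) + 1/(A₂E₂) = 1/(2200×147×10³) + 1/(1525×101×10³) = 9.585×10⁻⁹ N⁻¹.
P = 0.002016 / 9.585×10⁻⁹ = 210300 N = 210.3 kN.
σ_{brass} = P/A₂ = 210300/1525 = 137.9 MPa, compressive.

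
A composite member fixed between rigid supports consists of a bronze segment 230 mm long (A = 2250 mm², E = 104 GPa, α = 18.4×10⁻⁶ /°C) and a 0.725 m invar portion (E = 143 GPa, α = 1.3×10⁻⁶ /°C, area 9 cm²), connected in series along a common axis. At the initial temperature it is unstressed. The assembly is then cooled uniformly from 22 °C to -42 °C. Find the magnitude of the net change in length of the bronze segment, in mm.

If the supports were absent, the total length change would be Σ αᵢΔT Lᵢ = 18.4×10⁻⁶×64×230 + 1.3×10⁻⁶×64×725 = 0.3312 mm.
Since the ends are fixed, an axial force P builds up, equal in every segment, with P · Σ Lᵢ/(AᵢEᵢ) = δ_free.
Σ Lᵢ/(AᵢEᵢ) = 230/(2250×104×10³) + 725/(900×143×10³) = 6.616×10⁻⁶ mm/N.
So P = 0.3312 / 6.616×10⁻⁶ = 50.05 kN, tensile.
For the bronze segment, free thermal change = 18.4×10⁻⁶×64×230 = 0.2708 mm and elastic change from P = 50050×230/(2250×104×10³) = 0.0492 mm; these oppose, so the net change is 0.222 mm (segment shortens).

|ΔL| ≈ 0.222 mm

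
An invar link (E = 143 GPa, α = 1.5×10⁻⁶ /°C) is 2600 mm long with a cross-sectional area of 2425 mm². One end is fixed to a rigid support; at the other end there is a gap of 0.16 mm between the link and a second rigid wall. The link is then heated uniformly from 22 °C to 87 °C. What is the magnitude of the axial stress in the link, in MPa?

If the wall were absent the link would grow by αΔT L = 1.5×10⁻⁶ × 65 × 2600 = 0.2535 mm.
This exceeds the 0.16 mm gap, so the wall pushes back. The portion of expansion that must be recovered elastically is δ_free − gap = 0.2535 − 0.16 = 0.0935 mm.
That suppressed elongation corresponds to σ = E·Δ/L = 143×10³ × 0.0935/2600 = 5.143 MPa.

σ ≈ 5.14 MPa (compressive)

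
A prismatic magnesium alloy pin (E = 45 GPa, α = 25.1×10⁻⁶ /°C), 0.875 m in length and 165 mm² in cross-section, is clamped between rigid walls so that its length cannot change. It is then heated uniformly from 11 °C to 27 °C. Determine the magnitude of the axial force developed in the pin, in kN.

P ≈ 2.98 kN (compressive)

With zero net strain, σ = E·αΔT = 45 GPa × 25.1×10⁻⁶ × 16 = 18.07 MPa.
P = AEαΔT = 165 × 45×10³ × 25.1×10⁻⁶ × 16 = 2.982 kN (compressive).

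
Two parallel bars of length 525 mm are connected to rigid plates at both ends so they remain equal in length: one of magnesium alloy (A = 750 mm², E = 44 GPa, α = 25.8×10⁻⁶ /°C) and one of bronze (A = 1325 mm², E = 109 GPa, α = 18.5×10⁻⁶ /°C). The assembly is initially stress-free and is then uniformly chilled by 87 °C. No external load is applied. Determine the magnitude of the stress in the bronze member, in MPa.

Both members must finish at the same length. With the larger α, the magnesium alloy tends to over-contract; the plates restrain it, putting the magnesium alloy in tension and the bronze in compression. With no external load the two internal forces are equal and opposite, magnitude P.
Equating the net (thermal + elastic) strains gives |α₁ − α₂|·ΔT = P·[1/(A₁E₁) + 1/(A₂E₂)].
|α₁ − α₂|·ΔT = 7.3×10⁻⁶ × 87 = 0.0006351.
1/(A₁E₁) + 1/(A₂E₂) = 1/(750×44×10³) + 1/(1325×109×10³) = 3.723×10⁻⁸ N⁻¹.
So P = 0.0006351 / 3.723×10⁻⁸ = 17.06 kN.
σ_{bronze} = P/A₂ = 17060/1325 = 12.88 MPa, compressive.

σ ≈ 12.9 MPa (compressive)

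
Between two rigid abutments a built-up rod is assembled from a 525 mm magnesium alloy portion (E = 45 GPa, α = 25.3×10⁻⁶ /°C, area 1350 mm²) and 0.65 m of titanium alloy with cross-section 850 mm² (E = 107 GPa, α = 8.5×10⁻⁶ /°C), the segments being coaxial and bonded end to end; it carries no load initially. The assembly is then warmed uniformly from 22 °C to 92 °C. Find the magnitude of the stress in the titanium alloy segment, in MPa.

σ ≈ 98.1 MPa (compressive)

If the supports were absent, the total length change would be Σ αᵢΔT Lᵢ = 25.3×10⁻⁶×70×525 + 8.5×10⁻⁶×70×650 = 1.317 mm.
The walls prevent any net length change, so an axial force P (same in every segment) develops. Compatibility: P · Σ Lᵢ/(AᵢEᵢ) = δ_free.
The series flexibility is Σ Lᵢ/(AᵢEᵢ) = 525/(1350×45×10³) + 650/(850×107×10³) = 1.579×10⁻⁵ mm/N.
P = 1.317 / 1.579×10⁻⁵ = 83380 N = 83.38 kN, compressive.
σ_{titanium alloy} = P / A = 83380 / 850 = 98.1 MPa.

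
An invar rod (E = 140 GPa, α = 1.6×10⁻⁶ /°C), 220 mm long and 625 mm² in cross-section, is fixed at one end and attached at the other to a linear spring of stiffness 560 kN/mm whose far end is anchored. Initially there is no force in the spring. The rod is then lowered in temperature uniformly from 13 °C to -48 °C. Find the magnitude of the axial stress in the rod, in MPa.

σ ≈ 7.99 MPa (tensile)

The unrestrained thermal change is αΔT L = 1.6×10⁻⁶ × 61 × 220 = 0.02147 mm.
Let P be the tensile force in the spring. The rod extends elastically by PL/(AE) and the spring stretches by P/k; together these equal δ_free.
So P = δ_free / [L/(AE) + 1/k] = 0.02147 / [ 220/(625×140×10³) + 1/(560×10³) ].
P = 0.02147 / 4.3×10⁻⁶ = 4993 N.
σ = P/A = 4993/625 = 7.99 MPa.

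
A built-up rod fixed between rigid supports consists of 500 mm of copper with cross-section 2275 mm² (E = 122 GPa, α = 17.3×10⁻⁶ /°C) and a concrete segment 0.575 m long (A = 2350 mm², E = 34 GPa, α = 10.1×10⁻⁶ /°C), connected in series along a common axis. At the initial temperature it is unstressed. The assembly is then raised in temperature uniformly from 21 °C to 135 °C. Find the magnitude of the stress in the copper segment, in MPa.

If the supports were absent, the total length change would be Σ αᵢΔT Lᵢ = 17.3×10⁻⁶×114×500 + 10.1×10⁻⁶×114×575 = 1.648 mm.
Since the ends are fixed, an axial force P builds up, equal in every segment, with P · Σ Lᵢ/(AᵢEᵢ) = δ_free.
Σ Lᵢ/(AᵢEᵢ) = 500/(2275×122×10³) + 575/(2350×34×10³) = 8.998×10⁻⁶ mm/N.
P = 1.648 / 8.998×10⁻⁶ = 183200 N = 183.2 kN, compressive.
σ_{copper} = P / A = 183200 / 2275 = 80.51 MPa.

σ ≈ 80.5 MPa (compressive)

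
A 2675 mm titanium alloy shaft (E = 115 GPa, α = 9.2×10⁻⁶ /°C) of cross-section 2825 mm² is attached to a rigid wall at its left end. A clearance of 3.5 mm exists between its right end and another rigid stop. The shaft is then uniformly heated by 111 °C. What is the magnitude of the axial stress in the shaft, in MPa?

σ ≈ 0 MPa

Free thermal elongation = αΔT L = 9.2×10⁻⁶ × 111 × 2675 = 2.732 mm.
This is smaller than the 3.5 mm clearance, so the shaft expands freely without reaching the stop — the stress is zero.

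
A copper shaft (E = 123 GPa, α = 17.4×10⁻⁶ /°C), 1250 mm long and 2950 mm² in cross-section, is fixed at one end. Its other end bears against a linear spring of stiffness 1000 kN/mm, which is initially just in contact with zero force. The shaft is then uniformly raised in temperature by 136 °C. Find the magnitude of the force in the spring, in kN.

P ≈ 665 kN

Free thermal expansion: δ_free = αΔT L = 17.4×10⁻⁶ × 136 × 1250 = 2.958 mm.
With a force P in the spring, the elastic change of the shaft is PL/(AE) and that of the spring is P/k; compatibility requires their sum to equal δ_free.
P [ L/(AE) + 1/k ] = δ_free → P [ 1250/(2950×123×10³) + 1/(1000×10³) ] = 2.958.
P = 2.958 / 4.445×10⁻⁶ = 665500 N.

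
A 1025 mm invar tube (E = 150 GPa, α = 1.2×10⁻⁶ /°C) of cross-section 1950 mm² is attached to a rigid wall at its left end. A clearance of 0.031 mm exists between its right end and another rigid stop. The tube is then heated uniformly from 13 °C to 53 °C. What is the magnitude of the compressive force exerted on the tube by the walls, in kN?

Free thermal elongation = αΔT L = 1.2×10⁻⁶ × 40 × 1025 = 0.0492 mm.
After closing the 0.031 mm clearance, 0.0492 − 0.031 = 0.0182 mm of expansion remains to be suppressed by the wall.
That suppressed elongation corresponds to σ = E·Δ/L = 150×10³ × 0.0182/1025 = 2.663 MPa.
Force on the wall = σA = 2.663 × 1950 mm² = 5.194 kN.

P ≈ 5.19 kN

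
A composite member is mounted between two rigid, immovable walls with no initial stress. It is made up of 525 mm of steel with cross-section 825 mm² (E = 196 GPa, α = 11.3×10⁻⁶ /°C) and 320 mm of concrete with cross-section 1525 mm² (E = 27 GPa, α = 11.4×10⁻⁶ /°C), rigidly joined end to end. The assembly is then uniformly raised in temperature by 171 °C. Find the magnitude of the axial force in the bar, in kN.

P ≈ 149 kN (compressive)

Free thermal expansion of the whole bar: Σ αᵢΔT Lᵢ = 11.3×10⁻⁶×171×525 + 11.4×10⁻⁶×171×320 = 1.638 mm.
The rigid supports impose zero overall length change; the single axial force P common to all segments must satisfy P Σ Lᵢ/(AᵢEᵢ) = δ_free.
Σ Lᵢ/(AᵢEᵢ) = 525/(825×196×10³) + 320/(1525×27×10³) = 1.102×10⁻⁵ mm/N.
So P = 1.638 / 1.102×10⁻⁵ = 148.7 kN, compressive.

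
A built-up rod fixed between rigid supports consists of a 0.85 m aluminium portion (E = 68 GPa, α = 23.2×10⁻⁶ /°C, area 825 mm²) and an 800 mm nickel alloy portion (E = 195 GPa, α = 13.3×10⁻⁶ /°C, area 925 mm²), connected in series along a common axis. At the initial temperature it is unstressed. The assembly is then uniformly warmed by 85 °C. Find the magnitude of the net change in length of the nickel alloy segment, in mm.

Free thermal expansion of the whole bar: Σ αᵢΔT Lᵢ = 23.2×10⁻⁶×85×850 + 13.3×10⁻⁶×85×800 = 2.581 mm.
The rigid supports impose zero overall length change; the single axial force P common to all segments must satisfy P Σ Lᵢ/(AᵢEᵢ) = δ_free.
Σ Lᵢ/(AᵢEᵢ) = 850/(825×68×10³) + 800/(925×195×10³) = 1.959×10⁻⁵ mm/N.
So P = 2.581 / 1.959×10⁻⁵ = 131.8 kN, compressive.
For the nickel alloy segment, free thermal change = 13.3×10⁻⁶×85×800 = 0.9044 mm and elastic change from P = 131800×800/(925×195×10³) = 0.5843 mm; these oppose, so the net change is 0.32 mm (segment lengthens).

|ΔL| ≈ 0.32 mm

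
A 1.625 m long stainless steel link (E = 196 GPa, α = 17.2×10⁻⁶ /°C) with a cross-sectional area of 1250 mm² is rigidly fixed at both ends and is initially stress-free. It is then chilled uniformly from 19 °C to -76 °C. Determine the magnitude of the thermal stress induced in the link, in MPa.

σ ≈ 320 MPa (tensile)

Because both ends are immovable the net strain is zero, and the suppressed thermal strain is αΔT = 17.2×10⁻⁶ × 95 = 1634×10⁻⁶.
Hence σ = E·αΔT = 196×10³ × 1634×10⁻⁶ = 320.3 MPa, tensile.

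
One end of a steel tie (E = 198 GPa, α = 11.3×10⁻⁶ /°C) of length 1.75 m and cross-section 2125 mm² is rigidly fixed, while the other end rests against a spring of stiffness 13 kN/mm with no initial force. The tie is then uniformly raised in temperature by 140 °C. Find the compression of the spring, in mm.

δ ≈ 2.63 mm

Free thermal expansion: δ_free = αΔT L = 11.3×10⁻⁶ × 140 × 1750 = 2.768 mm.
Let P be the compressive force at the spring. The tie shortens elastically by PL/(AE) and the spring compresses by P/k; together these equal δ_free.
So P = δ_free / [L/(AE) + 1/k] = 2.768 / [ 1750/(2125×198×10³) + 1/(13×10³) ].
P = 2.768 / 8.108×10⁻⁵ = 34140 N.
Spring compression = P/k = 34140/(13×10³) = 2.626 mm.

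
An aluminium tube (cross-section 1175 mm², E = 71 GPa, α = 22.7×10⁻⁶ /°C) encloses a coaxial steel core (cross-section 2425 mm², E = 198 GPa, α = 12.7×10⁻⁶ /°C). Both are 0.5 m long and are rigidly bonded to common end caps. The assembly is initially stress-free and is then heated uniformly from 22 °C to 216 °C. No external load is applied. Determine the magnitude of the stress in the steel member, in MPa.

Equilibrium of a rigid end plate with no external load gives equal and opposite internal forces ±P in the two members. Since α_{aluminium} > α_{steel}, heating drives the aluminium into compression and the steel into tension.
Setting the final lengths equal and cancelling L: (α₁ − α₂)ΔT = P/(A₁E₁) + P/(A₂E₂).
|α₁ − α₂|·ΔT = 10×10⁻⁶ × 194 = 0.00194.
1/(A₁E₁) + 1/(A₂E₂) = 1/(1175×71×10³) + 1/(2425×198×10³) = 1.407×10⁻⁸ N⁻¹.
So P = 0.00194 / 1.407×10⁻⁸ = 137.9 kN.
σ_{steel} = P/A₂ = 137900/2425 = 56.86 MPa, tensile.

σ ≈ 56.9 MPa (tensile)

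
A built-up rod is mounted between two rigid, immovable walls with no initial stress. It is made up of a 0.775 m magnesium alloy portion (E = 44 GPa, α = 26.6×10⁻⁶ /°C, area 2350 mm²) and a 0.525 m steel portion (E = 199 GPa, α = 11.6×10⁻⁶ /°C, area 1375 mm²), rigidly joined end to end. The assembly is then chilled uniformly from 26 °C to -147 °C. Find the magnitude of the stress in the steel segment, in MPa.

With the walls removed the bar would change length by δ_free = Σ αᵢΔT Lᵢ = 26.6×10⁻⁶×173×775 + 11.6×10⁻⁶×173×525 = 4.62 mm.
The rigid supports impose zero overall length change; the single axial force P common to all segments must satisfy P Σ Lᵢ/(AᵢEᵢ) = δ_free.
Σ Lᵢ/(AᵢEᵢ) = 775/(2350×44×10³) + 525/(1375×199×10³) = 9.414×10⁻⁶ mm/N.
So P = 4.62 / 9.414×10⁻⁶ = 490.8 kN, tensile.
σ_{steel} = P / A = 490800 / 1375 = 356.9 MPa.

σ ≈ 357 MPa (tensile)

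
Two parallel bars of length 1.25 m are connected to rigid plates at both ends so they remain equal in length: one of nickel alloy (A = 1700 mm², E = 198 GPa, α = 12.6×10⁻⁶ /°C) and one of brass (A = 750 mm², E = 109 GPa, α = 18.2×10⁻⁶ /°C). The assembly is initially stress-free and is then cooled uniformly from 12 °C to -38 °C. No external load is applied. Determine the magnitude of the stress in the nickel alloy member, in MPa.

σ ≈ 10.8 MPa (compressive)

Equilibrium of a rigid end plate with no external load gives equal and opposite internal forces ±P in the two members. Since α_{brass} > α_{nickel alloy}, cooling drives the brass into tension and the nickel alloy into compression.
Setting the final lengths equal and cancelling L: (α₁ − α₂)ΔT = P/(A₁E₁) + P/(A₂E₂).
|α₁ − α₂|·ΔT = 5.6×10⁻⁶ × 50 = 0.00028.
1/(A₁E₁) + 1/(A₂E₂) = 1/(1700×198×10³) + 1/(750×109×10³) = 1.52×10⁻⁸ N⁻¹.
So P = 0.00028 / 1.52×10⁻⁸ = 18.42 kN.
σ_{nickel alloy} = P/A₁ = 18420/1700 = 10.83 MPa, compressive.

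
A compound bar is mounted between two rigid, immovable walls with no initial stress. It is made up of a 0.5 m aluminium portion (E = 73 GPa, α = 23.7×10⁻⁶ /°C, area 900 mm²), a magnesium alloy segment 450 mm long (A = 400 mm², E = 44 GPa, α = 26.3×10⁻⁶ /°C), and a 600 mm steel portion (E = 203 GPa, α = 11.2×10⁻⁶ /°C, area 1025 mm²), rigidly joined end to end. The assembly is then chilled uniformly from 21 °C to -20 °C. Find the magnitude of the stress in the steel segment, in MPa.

With the walls removed the bar would change length by δ_free = Σ αᵢΔT Lᵢ = 23.7×10⁻⁶×41×500 + 26.3×10⁻⁶×41×450 + 11.2×10⁻⁶×41×600 = 1.247 mm.
The walls prevent any net length change, so an axial force P (same in every segment) develops. Compatibility: P · Σ Lᵢ/(AᵢEᵢ) = δ_free.
The series flexibility is Σ Lᵢ/(AᵢEᵢ) = 500/(900×73×10³) + 450/(400×44×10³) + 600/(1025×203×10³) = 3.606×10⁻⁵ mm/N.
So P = 1.247 / 3.606×10⁻⁵ = 34.57 kN, tensile.
σ_{steel} = P / A = 34570 / 1025 = 33.73 MPa.

σ ≈ 33.7 MPa (tensile)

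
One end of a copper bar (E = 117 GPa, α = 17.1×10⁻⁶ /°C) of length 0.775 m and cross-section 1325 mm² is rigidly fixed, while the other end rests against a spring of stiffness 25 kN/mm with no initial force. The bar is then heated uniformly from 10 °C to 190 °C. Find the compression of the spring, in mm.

δ ≈ 2.12 mm

Free thermal expansion: δ_free = αΔT L = 17.1×10⁻⁶ × 180 × 775 = 2.385 mm.
Let P be the compressive force at the spring. The bar shortens elastically by PL/(AE) and the spring compresses by P/k; together these equal δ_free.
So P = δ_free / [L/(AE) + 1/k] = 2.385 / [ 775/(1325×117×10³) + 1/(25×10³) ].
P = 2.385 / 4.5×10⁻⁵ = 53010 N.
Spring compression = P/k = 53010/(25×10³) = 2.12 mm.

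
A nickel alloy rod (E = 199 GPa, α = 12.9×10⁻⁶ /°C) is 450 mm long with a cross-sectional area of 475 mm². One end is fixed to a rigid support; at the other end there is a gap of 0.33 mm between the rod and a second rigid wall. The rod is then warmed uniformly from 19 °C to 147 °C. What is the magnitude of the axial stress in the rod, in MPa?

Free thermal elongation = αΔT L = 12.9×10⁻⁶ × 128 × 450 = 0.743 mm.
After closing the 0.33 mm clearance, 0.743 − 0.33 = 0.413 mm of expansion remains to be suppressed by the wall.
Compatibility: PL/(AE) = 0.413 mm, so σ = P/A = E × (0.413/450) = 182.7 MPa.

σ ≈ 183 MPa (compressive)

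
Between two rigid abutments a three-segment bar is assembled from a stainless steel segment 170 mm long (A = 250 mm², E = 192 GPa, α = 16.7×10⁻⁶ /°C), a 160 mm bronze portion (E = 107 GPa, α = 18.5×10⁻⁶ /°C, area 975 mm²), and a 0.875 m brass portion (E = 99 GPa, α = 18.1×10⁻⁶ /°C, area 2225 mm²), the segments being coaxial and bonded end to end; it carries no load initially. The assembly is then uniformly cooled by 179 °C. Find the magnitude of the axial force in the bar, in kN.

If the supports were absent, the total length change would be Σ αᵢΔT Lᵢ = 16.7×10⁻⁶×179×170 + 18.5×10⁻⁶×179×160 + 18.1×10⁻⁶×179×875 = 3.873 mm.
The rigid supports impose zero overall length change; the single axial force P common to all segments must satisfy P Σ Lᵢ/(AᵢEᵢ) = δ_free.
Σ Lᵢ/(AᵢEᵢ) = 170/(250×192×10³) + 160/(975×107×10³) + 875/(2225×99×10³) = 9.048×10⁻⁶ mm/N.
So P = 3.873 / 9.048×10⁻⁶ = 428.1 kN, tensile.

P ≈ 428 kN (tensile)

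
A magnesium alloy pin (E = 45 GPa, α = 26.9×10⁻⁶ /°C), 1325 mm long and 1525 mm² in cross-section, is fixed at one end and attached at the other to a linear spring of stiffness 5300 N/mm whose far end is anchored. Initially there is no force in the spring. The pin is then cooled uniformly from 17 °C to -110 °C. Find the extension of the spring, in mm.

δ ≈ 4.11 mm

Free thermal contraction: δ_free = αΔT L = 26.9×10⁻⁶ × 127 × 1325 = 4.527 mm.
With a force P in the spring, the elastic change of the pin is PL/(AE) and that of the spring is P/k; compatibility requires their sum to equal δ_free.
So P = δ_free / [L/(AE) + 1/k] = 4.527 / [ 1325/(1525×45×10³) + 1/(5300) ].
P = 4.527 / 0.000208 = 21760 N.
Spring extension = P/k = 21760/(5300) = 4.106 mm.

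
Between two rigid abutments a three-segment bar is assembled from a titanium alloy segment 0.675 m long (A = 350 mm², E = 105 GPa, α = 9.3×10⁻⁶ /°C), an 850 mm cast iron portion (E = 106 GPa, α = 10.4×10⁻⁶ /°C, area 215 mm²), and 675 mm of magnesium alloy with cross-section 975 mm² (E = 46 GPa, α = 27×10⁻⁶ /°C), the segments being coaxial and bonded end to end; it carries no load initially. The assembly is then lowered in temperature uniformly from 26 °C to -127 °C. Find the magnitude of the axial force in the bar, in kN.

With the walls removed the bar would change length by δ_free = Σ αᵢΔT Lᵢ = 9.3×10⁻⁶×153×675 + 10.4×10⁻⁶×153×850 + 27×10⁻⁶×153×675 = 5.101 mm.
The walls prevent any net length change, so an axial force P (same in every segment) develops. Compatibility: P · Σ Lᵢ/(AᵢEᵢ) = δ_free.
Σ Lᵢ/(AᵢEᵢ) = 675/(350×105×10³) + 850/(215×106×10³) + 675/(975×46×10³) = 7.071×10⁻⁵ mm/N.
P = 5.101 / 7.071×10⁻⁵ = 72140 N = 72.14 kN, tensile.

P ≈ 72.1 kN (tensile)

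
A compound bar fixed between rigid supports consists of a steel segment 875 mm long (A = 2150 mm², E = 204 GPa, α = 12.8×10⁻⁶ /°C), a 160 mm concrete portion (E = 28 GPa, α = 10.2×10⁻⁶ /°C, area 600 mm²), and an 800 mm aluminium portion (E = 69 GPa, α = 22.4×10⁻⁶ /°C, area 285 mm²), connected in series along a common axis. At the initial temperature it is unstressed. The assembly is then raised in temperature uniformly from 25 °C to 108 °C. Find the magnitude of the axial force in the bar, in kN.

Free thermal expansion of the whole bar: Σ αᵢΔT Lᵢ = 12.8×10⁻⁶×83×875 + 10.2×10⁻⁶×83×160 + 22.4×10⁻⁶×83×800 = 2.552 mm.
The rigid supports impose zero overall length change; the single axial force P common to all segments must satisfy P Σ Lᵢ/(AᵢEᵢ) = δ_free.
The series flexibility is Σ Lᵢ/(AᵢEᵢ) = 875/(2150×204×10³) + 160/(600×28×10³) + 800/(285×69×10³) = 5.22×10⁻⁵ mm/N.
So P = 2.552 / 5.22×10⁻⁵ = 48.9 kN, compressive.

P ≈ 48.9 kN (compressive)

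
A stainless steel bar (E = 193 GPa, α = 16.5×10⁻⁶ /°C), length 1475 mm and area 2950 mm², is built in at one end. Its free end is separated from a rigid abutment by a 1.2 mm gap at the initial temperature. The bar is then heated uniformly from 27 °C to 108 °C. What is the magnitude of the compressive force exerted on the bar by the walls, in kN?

P ≈ 298 kN

Unrestrained expansion: δ_free = αΔT L = 16.5×10⁻⁶ × 81 × 1475 = 1.971 mm.
The gap closes (δ_free > 1.2 mm) and the wall then resists a further 1.971 − 1.2 = 0.7713 mm of expansion.
So σ = E(δ_free − g)/L = 193×10³ × 0.7713/1475 = 100.9 MPa.
Force on the wall = σA = 100.9 × 2950 mm² = 297.7 kN.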